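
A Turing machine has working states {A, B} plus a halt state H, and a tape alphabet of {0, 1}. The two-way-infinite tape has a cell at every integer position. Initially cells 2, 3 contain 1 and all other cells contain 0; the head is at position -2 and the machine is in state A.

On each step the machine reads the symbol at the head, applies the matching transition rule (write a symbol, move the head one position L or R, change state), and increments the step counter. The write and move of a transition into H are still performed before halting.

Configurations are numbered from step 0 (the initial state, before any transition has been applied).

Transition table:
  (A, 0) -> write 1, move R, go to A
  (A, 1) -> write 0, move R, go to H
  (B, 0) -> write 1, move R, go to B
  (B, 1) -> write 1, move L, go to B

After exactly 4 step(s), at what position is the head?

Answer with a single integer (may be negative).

Step 1: in state A at pos -2, read 0 -> (A,0)->write 1,move R,goto A. Now: state=A, head=-1, tape[-3..4]=01000110 (head:   ^)
Step 2: in state A at pos -1, read 0 -> (A,0)->write 1,move R,goto A. Now: state=A, head=0, tape[-3..4]=01100110 (head:    ^)
Step 3: in state A at pos 0, read 0 -> (A,0)->write 1,move R,goto A. Now: state=A, head=1, tape[-3..4]=01110110 (head:     ^)
Step 4: in state A at pos 1, read 0 -> (A,0)->write 1,move R,goto A. Now: state=A, head=2, tape[-3..4]=01111110 (head:      ^)

Answer: 2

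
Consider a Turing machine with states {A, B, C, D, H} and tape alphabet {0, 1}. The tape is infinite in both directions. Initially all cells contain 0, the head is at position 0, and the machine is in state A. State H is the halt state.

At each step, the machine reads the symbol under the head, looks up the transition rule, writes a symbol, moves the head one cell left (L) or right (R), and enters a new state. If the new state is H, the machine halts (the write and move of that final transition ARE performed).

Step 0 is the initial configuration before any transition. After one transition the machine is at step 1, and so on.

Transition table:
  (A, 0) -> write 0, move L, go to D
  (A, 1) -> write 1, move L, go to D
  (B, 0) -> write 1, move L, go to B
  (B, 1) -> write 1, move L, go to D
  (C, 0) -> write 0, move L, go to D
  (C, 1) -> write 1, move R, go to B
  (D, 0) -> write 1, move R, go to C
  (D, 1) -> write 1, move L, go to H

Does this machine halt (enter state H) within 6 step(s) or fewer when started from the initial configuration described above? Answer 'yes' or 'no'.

Step 1: in state A at pos 0, read 0 -> (A,0)->write 0,move L,goto D. Now: state=D, head=-1, tape[-2..1]=0000 (head:  ^)
Step 2: in state D at pos -1, read 0 -> (D,0)->write 1,move R,goto C. Now: state=C, head=0, tape[-2..1]=0100 (head:   ^)
Step 3: in state C at pos 0, read 0 -> (C,0)->write 0,move L,goto D. Now: state=D, head=-1, tape[-2..1]=0100 (head:  ^)
Step 4: in state D at pos -1, read 1 -> (D,1)->write 1,move L,goto H. Now: state=H, head=-2, tape[-3..1]=00100 (head:  ^)
State H reached at step 4; 4 <= 6 -> yes

Answer: yes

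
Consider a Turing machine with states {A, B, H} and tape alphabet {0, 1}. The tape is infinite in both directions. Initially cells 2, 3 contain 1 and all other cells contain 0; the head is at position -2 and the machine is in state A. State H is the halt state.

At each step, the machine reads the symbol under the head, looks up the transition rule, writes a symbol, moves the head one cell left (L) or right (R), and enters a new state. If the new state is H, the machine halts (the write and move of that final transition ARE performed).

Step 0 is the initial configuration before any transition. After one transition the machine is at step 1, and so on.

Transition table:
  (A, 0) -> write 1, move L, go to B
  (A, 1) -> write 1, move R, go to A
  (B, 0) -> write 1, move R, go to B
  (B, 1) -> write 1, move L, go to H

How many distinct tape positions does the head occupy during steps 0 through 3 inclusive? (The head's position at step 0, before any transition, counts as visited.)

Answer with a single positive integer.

Step 1: in state A at pos -2, read 0 -> (A,0)->write 1,move L,goto B. Now: state=B, head=-3, tape[-4..4]=001000110 (head:  ^)
Step 2: in state B at pos -3, read 0 -> (B,0)->write 1,move R,goto B. Now: state=B, head=-2, tape[-4..4]=011000110 (head:   ^)
Step 3: in state B at pos -2, read 1 -> (B,1)->write 1,move L,goto H. Now: state=H, head=-3, tape[-4..4]=011000110 (head:  ^)
Head positions at steps 0..3: starting at -2, distinct positions visited = {-3, -2} -> 2 position(s)

Answer: 2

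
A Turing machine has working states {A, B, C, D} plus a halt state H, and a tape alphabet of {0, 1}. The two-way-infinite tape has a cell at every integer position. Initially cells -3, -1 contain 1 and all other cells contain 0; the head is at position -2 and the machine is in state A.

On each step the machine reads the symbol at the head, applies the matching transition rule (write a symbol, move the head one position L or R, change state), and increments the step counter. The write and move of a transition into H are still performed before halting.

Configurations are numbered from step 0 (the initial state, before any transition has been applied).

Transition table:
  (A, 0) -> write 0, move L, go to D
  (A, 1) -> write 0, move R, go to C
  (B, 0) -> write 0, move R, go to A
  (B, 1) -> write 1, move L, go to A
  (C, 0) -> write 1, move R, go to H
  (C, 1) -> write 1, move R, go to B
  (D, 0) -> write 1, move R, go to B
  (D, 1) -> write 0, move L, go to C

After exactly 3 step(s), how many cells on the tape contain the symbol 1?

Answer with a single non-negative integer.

Step 1: in state A at pos -2, read 0 -> (A,0)->write 0,move L,goto D. Now: state=D, head=-3, tape[-4..0]=01010 (head:  ^)
Step 2: in state D at pos -3, read 1 -> (D,1)->write 0,move L,goto C. Now: state=C, head=-4, tape[-5..0]=000010 (head:  ^)
Step 3: in state C at pos -4, read 0 -> (C,0)->write 1,move R,goto H. Now: state=H, head=-3, tape[-5..0]=010010 (head:   ^)
Cells containing 1 after step 3: {-4, -1} -> 2 cell(s)

Answer: 2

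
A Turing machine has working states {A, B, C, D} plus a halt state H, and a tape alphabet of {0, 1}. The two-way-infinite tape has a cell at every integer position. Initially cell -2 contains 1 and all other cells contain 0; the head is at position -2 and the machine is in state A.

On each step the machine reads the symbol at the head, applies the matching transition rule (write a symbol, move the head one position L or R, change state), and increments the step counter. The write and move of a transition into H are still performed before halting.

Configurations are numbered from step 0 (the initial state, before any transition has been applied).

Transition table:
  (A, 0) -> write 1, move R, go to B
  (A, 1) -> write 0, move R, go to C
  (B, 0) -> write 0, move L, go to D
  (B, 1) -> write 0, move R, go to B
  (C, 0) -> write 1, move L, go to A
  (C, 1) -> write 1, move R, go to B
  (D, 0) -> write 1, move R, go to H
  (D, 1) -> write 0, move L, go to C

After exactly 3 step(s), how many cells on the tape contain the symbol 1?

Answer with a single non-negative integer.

Answer: 2

Derivation:
Step 1: in state A at pos -2, read 1 -> (A,1)->write 0,move R,goto C. Now: state=C, head=-1, tape[-3..0]=0000 (head:   ^)
Step 2: in state C at pos -1, read 0 -> (C,0)->write 1,move L,goto A. Now: state=A, head=-2, tape[-3..0]=0010 (head:  ^)
Step 3: in state A at pos -2, read 0 -> (A,0)->write 1,move R,goto B. Now: state=B, head=-1, tape[-3..0]=0110 (head:   ^)
Cells containing 1 after step 3: {-2, -1} -> 2 cell(s)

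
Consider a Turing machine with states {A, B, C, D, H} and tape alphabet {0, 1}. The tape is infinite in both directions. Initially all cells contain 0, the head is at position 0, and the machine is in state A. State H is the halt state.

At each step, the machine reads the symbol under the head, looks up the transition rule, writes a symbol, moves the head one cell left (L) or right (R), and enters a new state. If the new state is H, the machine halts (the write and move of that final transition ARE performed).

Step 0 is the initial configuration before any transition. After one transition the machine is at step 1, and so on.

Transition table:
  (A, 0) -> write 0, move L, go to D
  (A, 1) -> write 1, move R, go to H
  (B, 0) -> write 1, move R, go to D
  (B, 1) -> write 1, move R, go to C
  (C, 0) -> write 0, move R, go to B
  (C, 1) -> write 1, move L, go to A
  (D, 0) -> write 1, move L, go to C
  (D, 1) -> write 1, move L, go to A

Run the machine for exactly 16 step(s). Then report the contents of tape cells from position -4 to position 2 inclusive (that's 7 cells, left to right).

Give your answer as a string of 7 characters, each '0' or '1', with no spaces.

Answer: 0101011

Derivation:
Step 1: in state A at pos 0, read 0 -> (A,0)->write 0,move L,goto D. Now: state=D, head=-1, tape[-2..1]=0000 (head:  ^)
Step 2: in state D at pos -1, read 0 -> (D,0)->write 1,move L,goto C. Now: state=C, head=-2, tape[-3..1]=00100 (head:  ^)
Step 3: in state C at pos -2, read 0 -> (C,0)->write 0,move R,goto B. Now: state=B, head=-1, tape[-3..1]=00100 (head:   ^)
Step 4: in state B at pos -1, read 1 -> (B,1)->write 1,move R,goto C. Now: state=C, head=0, tape[-3..1]=00100 (head:    ^)
Step 5: in state C at pos 0, read 0 -> (C,0)->write 0,move R,goto B. Now: state=B, head=1, tape[-3..2]=001000 (head:     ^)
Step 6: in state B at pos 1, read 0 -> (B,0)->write 1,move R,goto D. Now: state=D, head=2, tape[-3..3]=0010100 (head:      ^)
Step 7: in state D at pos 2, read 0 -> (D,0)->write 1,move L,goto C. Now: state=C, head=1, tape[-3..3]=0010110 (head:     ^)
Step 8: in state C at pos 1, read 1 -> (C,1)->write 1,move L,goto A. Now: state=A, head=0, tape[-3..3]=0010110 (head:    ^)
Step 9: in state A at pos 0, read 0 -> (A,0)->write 0,move L,goto D. Now: state=D, head=-1, tape[-3..3]=0010110 (head:   ^)
Step 10: in state D at pos -1, read 1 -> (D,1)->write 1,move L,goto A. Now: state=A, head=-2, tape[-3..3]=0010110 (head:  ^)
Step 11: in state A at pos -2, read 0 -> (A,0)->write 0,move L,goto D. Now: state=D, head=-3, tape[-4..3]=00010110 (head:  ^)
Step 12: in state D at pos -3, read 0 -> (D,0)->write 1,move L,goto C. Now: state=C, head=-4, tape[-5..3]=001010110 (head:  ^)
Step 13: in state C at pos -4, read 0 -> (C,0)->write 0,move R,goto B. Now: state=B, head=-3, tape[-5..3]=001010110 (head:   ^)
Step 14: in state B at pos -3, read 1 -> (B,1)->write 1,move R,goto C. Now: state=C, head=-2, tape[-5..3]=001010110 (head:    ^)
Step 15: in state C at pos -2, read 0 -> (C,0)->write 0,move R,goto B. Now: state=B, head=-1, tape[-5..3]=001010110 (head:     ^)
Step 16: in state B at pos -1, read 1 -> (B,1)->write 1,move R,goto C. Now: state=C, head=0, tape[-5..3]=001010110 (head:      ^)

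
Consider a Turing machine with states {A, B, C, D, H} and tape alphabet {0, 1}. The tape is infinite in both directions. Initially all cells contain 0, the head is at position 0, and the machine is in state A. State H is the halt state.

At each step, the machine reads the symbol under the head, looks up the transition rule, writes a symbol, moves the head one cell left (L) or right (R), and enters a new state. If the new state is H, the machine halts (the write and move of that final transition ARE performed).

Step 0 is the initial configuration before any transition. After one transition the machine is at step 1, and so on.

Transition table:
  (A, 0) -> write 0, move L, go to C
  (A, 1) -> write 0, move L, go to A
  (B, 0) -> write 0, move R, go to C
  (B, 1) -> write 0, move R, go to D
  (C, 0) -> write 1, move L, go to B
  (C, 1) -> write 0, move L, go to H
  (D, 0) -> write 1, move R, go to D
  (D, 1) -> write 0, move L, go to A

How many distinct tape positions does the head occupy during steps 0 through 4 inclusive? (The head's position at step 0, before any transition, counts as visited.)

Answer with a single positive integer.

Answer: 3

Derivation:
Step 1: in state A at pos 0, read 0 -> (A,0)->write 0,move L,goto C. Now: state=C, head=-1, tape[-2..1]=0000 (head:  ^)
Step 2: in state C at pos -1, read 0 -> (C,0)->write 1,move L,goto B. Now: state=B, head=-2, tape[-3..1]=00100 (head:  ^)
Step 3: in state B at pos -2, read 0 -> (B,0)->write 0,move R,goto C. Now: state=C, head=-1, tape[-3..1]=00100 (head:   ^)
Step 4: in state C at pos -1, read 1 -> (C,1)->write 0,move L,goto H. Now: state=H, head=-2, tape[-3..1]=00000 (head:  ^)
Head positions at steps 0..4: starting at 0, distinct positions visited = {-2, -1, 0} -> 3 position(s)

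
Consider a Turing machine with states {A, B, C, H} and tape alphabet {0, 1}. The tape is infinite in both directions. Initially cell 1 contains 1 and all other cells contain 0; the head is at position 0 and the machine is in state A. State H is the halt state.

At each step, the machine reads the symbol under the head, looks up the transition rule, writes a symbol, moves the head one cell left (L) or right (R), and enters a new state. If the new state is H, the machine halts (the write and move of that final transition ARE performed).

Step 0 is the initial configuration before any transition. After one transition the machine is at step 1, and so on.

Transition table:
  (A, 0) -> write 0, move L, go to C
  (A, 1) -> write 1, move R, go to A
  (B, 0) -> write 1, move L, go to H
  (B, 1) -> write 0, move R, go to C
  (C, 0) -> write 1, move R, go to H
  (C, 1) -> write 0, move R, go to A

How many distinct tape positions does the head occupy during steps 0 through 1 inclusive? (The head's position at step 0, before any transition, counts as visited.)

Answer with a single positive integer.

Step 1: in state A at pos 0, read 0 -> (A,0)->write 0,move L,goto C. Now: state=C, head=-1, tape[-2..2]=00010 (head:  ^)
Head positions at steps 0..1: starting at 0, distinct positions visited = {-1, 0} -> 2 position(s)

Answer: 2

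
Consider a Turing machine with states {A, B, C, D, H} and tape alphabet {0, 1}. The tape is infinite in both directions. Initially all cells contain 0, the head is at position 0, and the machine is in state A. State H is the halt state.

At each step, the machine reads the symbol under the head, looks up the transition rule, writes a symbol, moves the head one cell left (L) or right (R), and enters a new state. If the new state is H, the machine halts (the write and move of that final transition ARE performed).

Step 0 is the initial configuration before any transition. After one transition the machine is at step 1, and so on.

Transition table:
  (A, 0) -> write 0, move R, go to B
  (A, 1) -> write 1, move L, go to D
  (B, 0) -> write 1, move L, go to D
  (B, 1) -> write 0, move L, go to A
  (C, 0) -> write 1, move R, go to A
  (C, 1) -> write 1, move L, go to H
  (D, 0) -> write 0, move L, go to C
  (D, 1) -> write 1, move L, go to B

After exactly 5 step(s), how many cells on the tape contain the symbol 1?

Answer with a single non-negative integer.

Step 1: in state A at pos 0, read 0 -> (A,0)->write 0,move R,goto B. Now: state=B, head=1, tape[-1..2]=0000 (head:   ^)
Step 2: in state B at pos 1, read 0 -> (B,0)->write 1,move L,goto D. Now: state=D, head=0, tape[-1..2]=0010 (head:  ^)
Step 3: in state D at pos 0, read 0 -> (D,0)->write 0,move L,goto C. Now: state=C, head=-1, tape[-2..2]=00010 (head:  ^)
Step 4: in state C at pos -1, read 0 -> (C,0)->write 1,move R,goto A. Now: state=A, head=0, tape[-2..2]=01010 (head:   ^)
Step 5: in state A at pos 0, read 0 -> (A,0)->write 0,move R,goto B. Now: state=B, head=1, tape[-2..2]=01010 (head:    ^)
Cells containing 1 after step 5: {-1, 1} -> 2 cell(s)

Answer: 2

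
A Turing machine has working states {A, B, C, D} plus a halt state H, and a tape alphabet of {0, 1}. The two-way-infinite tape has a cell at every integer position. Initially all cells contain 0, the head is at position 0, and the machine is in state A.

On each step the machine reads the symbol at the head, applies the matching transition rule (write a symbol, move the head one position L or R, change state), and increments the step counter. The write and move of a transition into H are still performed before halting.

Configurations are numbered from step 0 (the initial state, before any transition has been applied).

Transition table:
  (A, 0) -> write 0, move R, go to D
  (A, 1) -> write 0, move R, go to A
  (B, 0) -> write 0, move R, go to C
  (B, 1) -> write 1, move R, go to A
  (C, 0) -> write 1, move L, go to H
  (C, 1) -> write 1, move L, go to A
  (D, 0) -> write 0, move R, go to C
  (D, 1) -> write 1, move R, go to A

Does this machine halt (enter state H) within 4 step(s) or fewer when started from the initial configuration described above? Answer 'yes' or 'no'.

Answer: yes

Derivation:
Step 1: in state A at pos 0, read 0 -> (A,0)->write 0,move R,goto D. Now: state=D, head=1, tape[-1..2]=0000 (head:   ^)
Step 2: in state D at pos 1, read 0 -> (D,0)->write 0,move R,goto C. Now: state=C, head=2, tape[-1..3]=00000 (head:    ^)
Step 3: in state C at pos 2, read 0 -> (C,0)->write 1,move L,goto H. Now: state=H, head=1, tape[-1..3]=00010 (head:   ^)
State H reached at step 3; 3 <= 4 -> yes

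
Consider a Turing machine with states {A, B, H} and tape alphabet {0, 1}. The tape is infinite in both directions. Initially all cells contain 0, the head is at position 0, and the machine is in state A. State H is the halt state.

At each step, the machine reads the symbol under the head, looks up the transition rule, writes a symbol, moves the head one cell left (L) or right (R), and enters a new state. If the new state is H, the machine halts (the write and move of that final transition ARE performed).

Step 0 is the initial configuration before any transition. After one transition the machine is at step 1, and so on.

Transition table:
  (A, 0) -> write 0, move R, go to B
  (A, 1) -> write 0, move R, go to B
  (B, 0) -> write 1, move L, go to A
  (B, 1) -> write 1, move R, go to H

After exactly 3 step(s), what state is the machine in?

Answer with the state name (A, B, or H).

Step 1: in state A at pos 0, read 0 -> (A,0)->write 0,move R,goto B. Now: state=B, head=1, tape[-1..2]=0000 (head:   ^)
Step 2: in state B at pos 1, read 0 -> (B,0)->write 1,move L,goto A. Now: state=A, head=0, tape[-1..2]=0010 (head:  ^)
Step 3: in state A at pos 0, read 0 -> (A,0)->write 0,move R,goto B. Now: state=B, head=1, tape[-1..2]=0010 (head:   ^)

Answer: B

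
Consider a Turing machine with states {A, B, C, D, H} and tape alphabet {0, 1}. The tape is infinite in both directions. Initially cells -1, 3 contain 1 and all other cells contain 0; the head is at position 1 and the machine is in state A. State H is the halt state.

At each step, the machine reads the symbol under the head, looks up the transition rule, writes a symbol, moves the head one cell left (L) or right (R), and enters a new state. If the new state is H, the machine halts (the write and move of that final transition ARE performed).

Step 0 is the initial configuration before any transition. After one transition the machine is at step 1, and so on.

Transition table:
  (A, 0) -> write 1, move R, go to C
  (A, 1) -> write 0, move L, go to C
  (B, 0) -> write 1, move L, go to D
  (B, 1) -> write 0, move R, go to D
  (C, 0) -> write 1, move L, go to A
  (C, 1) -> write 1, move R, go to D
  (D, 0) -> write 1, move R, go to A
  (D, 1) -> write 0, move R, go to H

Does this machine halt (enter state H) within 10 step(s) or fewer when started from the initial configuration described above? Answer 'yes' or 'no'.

Answer: no

Derivation:
Step 1: in state A at pos 1, read 0 -> (A,0)->write 1,move R,goto C. Now: state=C, head=2, tape[-2..4]=0101010 (head:     ^)
Step 2: in state C at pos 2, read 0 -> (C,0)->write 1,move L,goto A. Now: state=A, head=1, tape[-2..4]=0101110 (head:    ^)
Step 3: in state A at pos 1, read 1 -> (A,1)->write 0,move L,goto C. Now: state=C, head=0, tape[-2..4]=0100110 (head:   ^)
Step 4: in state C at pos 0, read 0 -> (C,0)->write 1,move L,goto A. Now: state=A, head=-1, tape[-2..4]=0110110 (head:  ^)
Step 5: in state A at pos -1, read 1 -> (A,1)->write 0,move L,goto C. Now: state=C, head=-2, tape[-3..4]=00010110 (head:  ^)
Step 6: in state C at pos -2, read 0 -> (C,0)->write 1,move L,goto A. Now: state=A, head=-3, tape[-4..4]=001010110 (head:  ^)
Step 7: in state A at pos -3, read 0 -> (A,0)->write 1,move R,goto C. Now: state=C, head=-2, tape[-4..4]=011010110 (head:   ^)
Step 8: in state C at pos -2, read 1 -> (C,1)->write 1,move R,goto D. Now: state=D, head=-1, tape[-4..4]=011010110 (head:    ^)
Step 9: in state D at pos -1, read 0 -> (D,0)->write 1,move R,goto A. Now: state=A, head=0, tape[-4..4]=011110110 (head:     ^)
Step 10: in state A at pos 0, read 1 -> (A,1)->write 0,move L,goto C. Now: state=C, head=-1, tape[-4..4]=011100110 (head:    ^)
After 10 step(s): state = C (not H) -> not halted within 10 -> no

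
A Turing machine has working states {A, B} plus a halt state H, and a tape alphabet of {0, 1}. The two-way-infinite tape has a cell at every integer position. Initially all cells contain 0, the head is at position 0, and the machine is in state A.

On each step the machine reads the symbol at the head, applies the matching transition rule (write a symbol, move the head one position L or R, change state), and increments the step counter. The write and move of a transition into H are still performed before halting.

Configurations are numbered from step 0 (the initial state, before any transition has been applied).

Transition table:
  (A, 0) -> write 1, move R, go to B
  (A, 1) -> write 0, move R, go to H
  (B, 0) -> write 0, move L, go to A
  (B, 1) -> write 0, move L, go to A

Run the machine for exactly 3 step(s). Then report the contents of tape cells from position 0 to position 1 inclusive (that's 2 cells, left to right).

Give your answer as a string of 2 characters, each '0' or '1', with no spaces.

Step 1: in state A at pos 0, read 0 -> (A,0)->write 1,move R,goto B. Now: state=B, head=1, tape[-1..2]=0100 (head:   ^)
Step 2: in state B at pos 1, read 0 -> (B,0)->write 0,move L,goto A. Now: state=A, head=0, tape[-1..2]=0100 (head:  ^)
Step 3: in state A at pos 0, read 1 -> (A,1)->write 0,move R,goto H. Now: state=H, head=1, tape[-1..2]=0000 (head:   ^)

Answer: 00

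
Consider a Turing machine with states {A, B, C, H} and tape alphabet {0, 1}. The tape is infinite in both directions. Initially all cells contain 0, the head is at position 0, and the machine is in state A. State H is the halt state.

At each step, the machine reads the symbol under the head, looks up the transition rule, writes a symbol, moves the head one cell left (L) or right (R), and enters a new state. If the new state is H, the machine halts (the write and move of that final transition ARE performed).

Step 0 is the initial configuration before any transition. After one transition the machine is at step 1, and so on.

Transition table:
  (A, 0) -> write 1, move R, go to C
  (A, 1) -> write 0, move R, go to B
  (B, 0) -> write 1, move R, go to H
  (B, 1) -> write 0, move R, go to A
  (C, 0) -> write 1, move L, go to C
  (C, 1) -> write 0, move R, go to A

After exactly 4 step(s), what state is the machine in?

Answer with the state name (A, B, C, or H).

Step 1: in state A at pos 0, read 0 -> (A,0)->write 1,move R,goto C. Now: state=C, head=1, tape[-1..2]=0100 (head:   ^)
Step 2: in state C at pos 1, read 0 -> (C,0)->write 1,move L,goto C. Now: state=C, head=0, tape[-1..2]=0110 (head:  ^)
Step 3: in state C at pos 0, read 1 -> (C,1)->write 0,move R,goto A. Now: state=A, head=1, tape[-1..2]=0010 (head:   ^)
Step 4: in state A at pos 1, read 1 -> (A,1)->write 0,move R,goto B. Now: state=B, head=2, tape[-1..3]=00000 (head:    ^)

Answer: B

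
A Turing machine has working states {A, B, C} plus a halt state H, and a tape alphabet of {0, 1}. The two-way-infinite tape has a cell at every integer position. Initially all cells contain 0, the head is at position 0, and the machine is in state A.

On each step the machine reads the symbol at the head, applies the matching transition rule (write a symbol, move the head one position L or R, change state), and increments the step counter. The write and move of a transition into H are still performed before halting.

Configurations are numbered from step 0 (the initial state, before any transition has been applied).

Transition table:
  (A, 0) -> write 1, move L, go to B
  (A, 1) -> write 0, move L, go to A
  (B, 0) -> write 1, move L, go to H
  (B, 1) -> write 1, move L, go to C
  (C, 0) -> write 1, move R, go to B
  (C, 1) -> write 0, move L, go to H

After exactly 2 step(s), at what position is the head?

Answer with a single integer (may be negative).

Answer: -2

Derivation:
Step 1: in state A at pos 0, read 0 -> (A,0)->write 1,move L,goto B. Now: state=B, head=-1, tape[-2..1]=0010 (head:  ^)
Step 2: in state B at pos -1, read 0 -> (B,0)->write 1,move L,goto H. Now: state=H, head=-2, tape[-3..1]=00110 (head:  ^)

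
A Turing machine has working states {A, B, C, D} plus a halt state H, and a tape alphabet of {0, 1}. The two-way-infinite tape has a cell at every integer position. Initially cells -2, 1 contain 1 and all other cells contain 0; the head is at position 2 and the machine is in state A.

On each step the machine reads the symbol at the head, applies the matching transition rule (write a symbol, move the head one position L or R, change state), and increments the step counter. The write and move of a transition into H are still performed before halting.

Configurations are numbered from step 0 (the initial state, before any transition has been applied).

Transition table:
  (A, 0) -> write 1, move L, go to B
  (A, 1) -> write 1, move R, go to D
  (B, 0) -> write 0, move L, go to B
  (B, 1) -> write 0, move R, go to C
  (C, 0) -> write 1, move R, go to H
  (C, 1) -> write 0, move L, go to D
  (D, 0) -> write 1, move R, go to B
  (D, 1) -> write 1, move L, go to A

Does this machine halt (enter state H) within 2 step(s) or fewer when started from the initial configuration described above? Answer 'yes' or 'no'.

Answer: no

Derivation:
Step 1: in state A at pos 2, read 0 -> (A,0)->write 1,move L,goto B. Now: state=B, head=1, tape[-3..3]=0100110 (head:     ^)
Step 2: in state B at pos 1, read 1 -> (B,1)->write 0,move R,goto C. Now: state=C, head=2, tape[-3..3]=0100010 (head:      ^)
After 2 step(s): state = C (not H) -> not halted within 2 -> no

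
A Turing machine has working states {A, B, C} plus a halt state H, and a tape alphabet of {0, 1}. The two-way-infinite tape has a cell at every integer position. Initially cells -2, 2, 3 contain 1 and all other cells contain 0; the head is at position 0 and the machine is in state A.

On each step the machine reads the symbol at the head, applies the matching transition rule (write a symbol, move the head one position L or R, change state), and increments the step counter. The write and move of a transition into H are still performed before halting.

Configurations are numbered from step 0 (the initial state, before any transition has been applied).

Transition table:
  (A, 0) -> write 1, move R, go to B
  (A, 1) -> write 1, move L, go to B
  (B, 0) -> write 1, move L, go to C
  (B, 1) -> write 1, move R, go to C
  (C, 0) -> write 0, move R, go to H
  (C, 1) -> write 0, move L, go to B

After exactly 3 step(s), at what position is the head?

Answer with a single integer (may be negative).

Answer: -1

Derivation:
Step 1: in state A at pos 0, read 0 -> (A,0)->write 1,move R,goto B. Now: state=B, head=1, tape[-3..4]=01010110 (head:     ^)
Step 2: in state B at pos 1, read 0 -> (B,0)->write 1,move L,goto C. Now: state=C, head=0, tape[-3..4]=01011110 (head:    ^)
Step 3: in state C at pos 0, read 1 -> (C,1)->write 0,move L,goto B. Now: state=B, head=-1, tape[-3..4]=01001110 (head:   ^)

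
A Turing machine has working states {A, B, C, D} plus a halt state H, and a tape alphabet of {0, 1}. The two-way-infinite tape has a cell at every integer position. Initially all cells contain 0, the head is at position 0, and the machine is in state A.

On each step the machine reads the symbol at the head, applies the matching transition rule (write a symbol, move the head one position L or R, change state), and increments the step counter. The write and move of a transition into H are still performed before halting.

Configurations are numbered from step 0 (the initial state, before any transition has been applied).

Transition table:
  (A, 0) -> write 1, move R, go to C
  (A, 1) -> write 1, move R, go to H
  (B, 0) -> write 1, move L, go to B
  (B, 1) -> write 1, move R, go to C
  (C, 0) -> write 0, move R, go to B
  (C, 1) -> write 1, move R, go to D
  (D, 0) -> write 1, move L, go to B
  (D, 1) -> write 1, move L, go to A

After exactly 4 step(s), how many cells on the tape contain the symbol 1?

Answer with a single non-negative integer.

Answer: 3

Derivation:
Step 1: in state A at pos 0, read 0 -> (A,0)->write 1,move R,goto C. Now: state=C, head=1, tape[-1..2]=0100 (head:   ^)
Step 2: in state C at pos 1, read 0 -> (C,0)->write 0,move R,goto B. Now: state=B, head=2, tape[-1..3]=01000 (head:    ^)
Step 3: in state B at pos 2, read 0 -> (B,0)->write 1,move L,goto B. Now: state=B, head=1, tape[-1..3]=01010 (head:   ^)
Step 4: in state B at pos 1, read 0 -> (B,0)->write 1,move L,goto B. Now: state=B, head=0, tape[-1..3]=01110 (head:  ^)
Cells containing 1 after step 4: {0, 1, 2} -> 3 cell(s)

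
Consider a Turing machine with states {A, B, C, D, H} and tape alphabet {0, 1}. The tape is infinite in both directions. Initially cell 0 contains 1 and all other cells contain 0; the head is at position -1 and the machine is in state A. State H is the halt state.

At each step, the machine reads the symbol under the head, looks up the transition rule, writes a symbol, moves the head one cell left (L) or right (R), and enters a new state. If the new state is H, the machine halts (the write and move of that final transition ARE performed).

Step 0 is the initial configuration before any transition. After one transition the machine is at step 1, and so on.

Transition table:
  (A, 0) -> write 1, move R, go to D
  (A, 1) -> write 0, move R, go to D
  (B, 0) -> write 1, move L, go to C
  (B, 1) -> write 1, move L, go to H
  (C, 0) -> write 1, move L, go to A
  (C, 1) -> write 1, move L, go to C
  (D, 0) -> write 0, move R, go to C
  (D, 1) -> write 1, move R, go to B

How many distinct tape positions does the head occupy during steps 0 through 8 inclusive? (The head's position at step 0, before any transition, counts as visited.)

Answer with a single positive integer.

Answer: 5

Derivation:
Step 1: in state A at pos -1, read 0 -> (A,0)->write 1,move R,goto D. Now: state=D, head=0, tape[-2..1]=0110 (head:   ^)
Step 2: in state D at pos 0, read 1 -> (D,1)->write 1,move R,goto B. Now: state=B, head=1, tape[-2..2]=01100 (head:    ^)
Step 3: in state B at pos 1, read 0 -> (B,0)->write 1,move L,goto C. Now: state=C, head=0, tape[-2..2]=01110 (head:   ^)
Step 4: in state C at pos 0, read 1 -> (C,1)->write 1,move L,goto C. Now: state=C, head=-1, tape[-2..2]=01110 (head:  ^)
Step 5: in state C at pos -1, read 1 -> (C,1)->write 1,move L,goto C. Now: state=C, head=-2, tape[-3..2]=001110 (head:  ^)
Step 6: in state C at pos -2, read 0 -> (C,0)->write 1,move L,goto A. Now: state=A, head=-3, tape[-4..2]=0011110 (head:  ^)
Step 7: in state A at pos -3, read 0 -> (A,0)->write 1,move R,goto D. Now: state=D, head=-2, tape[-4..2]=0111110 (head:   ^)
Step 8: in state D at pos -2, read 1 -> (D,1)->write 1,move R,goto B. Now: state=B, head=-1, tape[-4..2]=0111110 (head:    ^)
Head positions at steps 0..8: starting at -1, distinct positions visited = {-3, -2, -1, 0, 1} -> 5 position(s)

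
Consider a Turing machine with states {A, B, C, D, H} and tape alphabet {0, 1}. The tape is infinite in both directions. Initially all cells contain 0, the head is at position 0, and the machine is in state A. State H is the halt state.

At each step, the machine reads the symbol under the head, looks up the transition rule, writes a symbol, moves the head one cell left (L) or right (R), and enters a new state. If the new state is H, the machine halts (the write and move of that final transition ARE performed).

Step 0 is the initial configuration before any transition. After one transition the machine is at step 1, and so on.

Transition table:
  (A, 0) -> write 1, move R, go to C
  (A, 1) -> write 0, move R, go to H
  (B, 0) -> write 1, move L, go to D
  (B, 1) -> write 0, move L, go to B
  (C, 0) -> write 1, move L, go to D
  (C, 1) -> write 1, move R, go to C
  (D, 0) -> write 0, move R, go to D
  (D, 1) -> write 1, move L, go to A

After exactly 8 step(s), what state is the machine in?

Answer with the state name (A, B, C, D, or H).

Step 1: in state A at pos 0, read 0 -> (A,0)->write 1,move R,goto C. Now: state=C, head=1, tape[-1..2]=0100 (head:   ^)
Step 2: in state C at pos 1, read 0 -> (C,0)->write 1,move L,goto D. Now: state=D, head=0, tape[-1..2]=0110 (head:  ^)
Step 3: in state D at pos 0, read 1 -> (D,1)->write 1,move L,goto A. Now: state=A, head=-1, tape[-2..2]=00110 (head:  ^)
Step 4: in state A at pos -1, read 0 -> (A,0)->write 1,move R,goto C. Now: state=C, head=0, tape[-2..2]=01110 (head:   ^)
Step 5: in state C at pos 0, read 1 -> (C,1)->write 1,move R,goto C. Now: state=C, head=1, tape[-2..2]=01110 (head:    ^)
Step 6: in state C at pos 1, read 1 -> (C,1)->write 1,move R,goto C. Now: state=C, head=2, tape[-2..3]=011100 (head:     ^)
Step 7: in state C at pos 2, read 0 -> (C,0)->write 1,move L,goto D. Now: state=D, head=1, tape[-2..3]=011110 (head:    ^)
Step 8: in state D at pos 1, read 1 -> (D,1)->write 1,move L,goto A. Now: state=A, head=0, tape[-2..3]=011110 (head:   ^)

Answer: A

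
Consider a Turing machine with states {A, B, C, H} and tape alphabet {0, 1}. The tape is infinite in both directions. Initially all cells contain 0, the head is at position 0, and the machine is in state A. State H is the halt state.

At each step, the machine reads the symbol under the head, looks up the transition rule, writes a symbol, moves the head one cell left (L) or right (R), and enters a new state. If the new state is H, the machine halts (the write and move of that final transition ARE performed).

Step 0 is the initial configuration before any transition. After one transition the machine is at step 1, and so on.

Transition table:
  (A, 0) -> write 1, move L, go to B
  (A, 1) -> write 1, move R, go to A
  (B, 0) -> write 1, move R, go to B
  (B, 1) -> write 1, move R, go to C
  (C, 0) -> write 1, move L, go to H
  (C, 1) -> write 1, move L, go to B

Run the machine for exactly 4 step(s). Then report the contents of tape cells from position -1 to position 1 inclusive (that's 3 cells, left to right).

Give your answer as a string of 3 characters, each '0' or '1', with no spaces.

Step 1: in state A at pos 0, read 0 -> (A,0)->write 1,move L,goto B. Now: state=B, head=-1, tape[-2..1]=0010 (head:  ^)
Step 2: in state B at pos -1, read 0 -> (B,0)->write 1,move R,goto B. Now: state=B, head=0, tape[-2..1]=0110 (head:   ^)
Step 3: in state B at pos 0, read 1 -> (B,1)->write 1,move R,goto C. Now: state=C, head=1, tape[-2..2]=01100 (head:    ^)
Step 4: in state C at pos 1, read 0 -> (C,0)->write 1,move L,goto H. Now: state=H, head=0, tape[-2..2]=01110 (head:   ^)

Answer: 111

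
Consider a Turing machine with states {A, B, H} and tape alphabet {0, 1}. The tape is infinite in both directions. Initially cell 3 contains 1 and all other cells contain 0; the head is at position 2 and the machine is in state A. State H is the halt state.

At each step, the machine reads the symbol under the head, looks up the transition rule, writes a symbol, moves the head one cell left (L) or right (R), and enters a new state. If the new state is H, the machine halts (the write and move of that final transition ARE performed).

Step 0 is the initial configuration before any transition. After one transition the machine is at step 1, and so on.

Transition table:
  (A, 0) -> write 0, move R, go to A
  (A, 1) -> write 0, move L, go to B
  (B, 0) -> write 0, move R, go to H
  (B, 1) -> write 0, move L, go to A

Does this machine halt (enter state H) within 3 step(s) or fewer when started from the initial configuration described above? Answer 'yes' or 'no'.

Answer: yes

Derivation:
Step 1: in state A at pos 2, read 0 -> (A,0)->write 0,move R,goto A. Now: state=A, head=3, tape[1..4]=0010 (head:   ^)
Step 2: in state A at pos 3, read 1 -> (A,1)->write 0,move L,goto B. Now: state=B, head=2, tape[1..4]=0000 (head:  ^)
Step 3: in state B at pos 2, read 0 -> (B,0)->write 0,move R,goto H. Now: state=H, head=3, tape[1..4]=0000 (head:   ^)
State H reached at step 3; 3 <= 3 -> yes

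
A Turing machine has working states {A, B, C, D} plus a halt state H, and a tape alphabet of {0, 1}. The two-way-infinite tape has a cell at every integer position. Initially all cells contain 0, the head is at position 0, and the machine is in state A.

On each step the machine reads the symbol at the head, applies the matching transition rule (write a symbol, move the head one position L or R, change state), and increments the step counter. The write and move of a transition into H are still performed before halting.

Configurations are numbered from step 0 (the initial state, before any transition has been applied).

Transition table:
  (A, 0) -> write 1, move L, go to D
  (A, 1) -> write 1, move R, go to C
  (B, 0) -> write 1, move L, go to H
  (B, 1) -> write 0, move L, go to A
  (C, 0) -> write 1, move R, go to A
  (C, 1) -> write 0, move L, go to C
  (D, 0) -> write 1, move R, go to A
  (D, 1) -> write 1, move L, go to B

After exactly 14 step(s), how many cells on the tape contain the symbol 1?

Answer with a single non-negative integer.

Step 1: in state A at pos 0, read 0 -> (A,0)->write 1,move L,goto D. Now: state=D, head=-1, tape[-2..1]=0010 (head:  ^)
Step 2: in state D at pos -1, read 0 -> (D,0)->write 1,move R,goto A. Now: state=A, head=0, tape[-2..1]=0110 (head:   ^)
Step 3: in state A at pos 0, read 1 -> (A,1)->write 1,move R,goto C. Now: state=C, head=1, tape[-2..2]=01100 (head:    ^)
Step 4: in state C at pos 1, read 0 -> (C,0)->write 1,move R,goto A. Now: state=A, head=2, tape[-2..3]=011100 (head:     ^)
Step 5: in state A at pos 2, read 0 -> (A,0)->write 1,move L,goto D. Now: state=D, head=1, tape[-2..3]=011110 (head:    ^)
Step 6: in state D at pos 1, read 1 -> (D,1)->write 1,move L,goto B. Now: state=B, head=0, tape[-2..3]=011110 (head:   ^)
Step 7: in state B at pos 0, read 1 -> (B,1)->write 0,move L,goto A. Now: state=A, head=-1, tape[-2..3]=010110 (head:  ^)
Step 8: in state A at pos -1, read 1 -> (A,1)->write 1,move R,goto C. Now: state=C, head=0, tape[-2..3]=010110 (head:   ^)
Step 9: in state C at pos 0, read 0 -> (C,0)->write 1,move R,goto A. Now: state=A, head=1, tape[-2..3]=011110 (head:    ^)
Step 10: in state A at pos 1, read 1 -> (A,1)->write 1,move R,goto C. Now: state=C, head=2, tape[-2..3]=011110 (head:     ^)
Step 11: in state C at pos 2, read 1 -> (C,1)->write 0,move L,goto C. Now: state=C, head=1, tape[-2..3]=011100 (head:    ^)
Step 12: in state C at pos 1, read 1 -> (C,1)->write 0,move L,goto C. Now: state=C, head=0, tape[-2..3]=011000 (head:   ^)
Step 13: in state C at pos 0, read 1 -> (C,1)->write 0,move L,goto C. Now: state=C, head=-1, tape[-2..3]=010000 (head:  ^)
Step 14: in state C at pos -1, read 1 -> (C,1)->write 0,move L,goto C. Now: state=C, head=-2, tape[-3..3]=0000000 (head:  ^)
No cell contains 1 after step 14 -> 0 cell(s)

Answer: 0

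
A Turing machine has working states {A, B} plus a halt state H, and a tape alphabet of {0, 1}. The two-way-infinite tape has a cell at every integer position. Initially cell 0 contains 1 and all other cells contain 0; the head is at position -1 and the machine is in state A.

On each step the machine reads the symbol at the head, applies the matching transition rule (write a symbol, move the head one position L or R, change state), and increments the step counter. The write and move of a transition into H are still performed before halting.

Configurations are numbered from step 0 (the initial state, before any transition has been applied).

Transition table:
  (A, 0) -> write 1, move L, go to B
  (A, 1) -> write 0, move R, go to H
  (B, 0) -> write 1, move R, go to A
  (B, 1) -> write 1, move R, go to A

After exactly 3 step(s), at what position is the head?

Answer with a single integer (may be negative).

Answer: 0

Derivation:
Step 1: in state A at pos -1, read 0 -> (A,0)->write 1,move L,goto B. Now: state=B, head=-2, tape[-3..1]=00110 (head:  ^)
Step 2: in state B at pos -2, read 0 -> (B,0)->write 1,move R,goto A. Now: state=A, head=-1, tape[-3..1]=01110 (head:   ^)
Step 3: in state A at pos -1, read 1 -> (A,1)->write 0,move R,goto H. Now: state=H, head=0, tape[-3..1]=01010 (head:    ^)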